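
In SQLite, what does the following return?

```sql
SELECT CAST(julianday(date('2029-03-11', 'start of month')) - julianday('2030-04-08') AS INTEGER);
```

-403

`start of month` rewinds 2029-03-11 to 2029-03-01.
30 days remain in March 2029 after the 1st (31 − 1).
Full months from April 2029 through March 2030 contribute their day counts.
Then 8 days into April 2030.
Total: 30 + 30 + 31 + 30 + 31 + 31 + 30 + 31 + 30 + 31 + 31 + 28 + 31 + 8 = 403.
The subtraction is earlier − later, so the result is −403 → -403.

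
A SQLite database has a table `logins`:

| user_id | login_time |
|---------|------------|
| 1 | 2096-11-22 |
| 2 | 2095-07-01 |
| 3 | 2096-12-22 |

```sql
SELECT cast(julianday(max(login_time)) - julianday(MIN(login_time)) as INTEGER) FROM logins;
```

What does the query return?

MIN = 2095-07-01, MAX = 2096-12-22.
30 days remain in July 2095 after the 1st (31 − 1).
Full months from August 2095 through November 2096 contribute their day counts.
Then 22 days into December 2096.
Total: 30 + 31 + 30 + 31 + 30 + 31 + 31 + 29 + 31 + 30 + 31 + 30 + 31 + 31 + 30 + 31 + 30 + 22 = 540.

540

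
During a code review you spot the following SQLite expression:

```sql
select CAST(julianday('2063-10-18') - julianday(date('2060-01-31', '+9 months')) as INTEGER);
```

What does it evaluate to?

1082

Adding +9 months to 2060-01-31 gives 2060-10-31.
0 days remain in October 2060 after the 31st (31 − 31).
Full months from November 2060 through September 2063 contribute their day counts.
Then 18 days into October 2063.
Total: 0 + 30 + 31 + 31 + 28 + 31 + 30 + 31 + 30 + 31 + 31 + 30 + 31 + 30 + 31 + 31 + 28 + 31 + 30 + 31 + 30 + 31 + 31 + 30 + 31 + 30 + 31 + 31 + 28 + 31 + 30 + 31 + 30 + 31 + 31 + 30 + 18 = 1082.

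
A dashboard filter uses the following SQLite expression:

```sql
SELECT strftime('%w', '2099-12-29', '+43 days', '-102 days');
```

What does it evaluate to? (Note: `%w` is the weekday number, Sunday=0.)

First apply '+43 days', '-102 days': 2099-12-29 → 2099-10-31.
2099-10-31 is a Saturday; with Sunday=0 that is 6.

6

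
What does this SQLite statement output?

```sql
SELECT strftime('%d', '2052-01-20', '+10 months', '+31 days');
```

21

First apply '+10 months', '+31 days': 2052-01-20 → 2052-12-21.
`%d` extracts the 2-digit day of month: 21.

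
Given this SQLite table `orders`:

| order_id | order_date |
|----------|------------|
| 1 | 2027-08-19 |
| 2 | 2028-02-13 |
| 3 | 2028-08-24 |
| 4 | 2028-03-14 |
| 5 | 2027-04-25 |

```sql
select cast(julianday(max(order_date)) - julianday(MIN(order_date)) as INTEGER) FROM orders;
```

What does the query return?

487

MIN = 2027-04-25, MAX = 2028-08-24.
5 days remain in April 2027 after the 25th (30 − 25).
Full months from May 2027 through July 2028 contribute their day counts.
Then 24 days into August 2028.
Total: 5 + 31 + 30 + 31 + 31 + 30 + 31 + 30 + 31 + 31 + 29 + 31 + 30 + 31 + 30 + 31 + 24 = 487.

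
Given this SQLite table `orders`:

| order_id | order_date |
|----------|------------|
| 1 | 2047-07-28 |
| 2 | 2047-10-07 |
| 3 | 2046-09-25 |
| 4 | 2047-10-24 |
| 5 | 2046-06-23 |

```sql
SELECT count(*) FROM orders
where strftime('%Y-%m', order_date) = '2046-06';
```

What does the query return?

1

Rows with year-month 2046-06: 2046-06-23 → 1.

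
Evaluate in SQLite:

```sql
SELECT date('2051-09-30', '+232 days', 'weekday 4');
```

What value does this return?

Applying '+232 days' to 2051-09-30: counting 232 days forward gives 2052-05-19.
`weekday 4` advances to the next Thursday; 2052-05-19 is a Sunday, so it moves forward to 2052-05-23.

2052-05-23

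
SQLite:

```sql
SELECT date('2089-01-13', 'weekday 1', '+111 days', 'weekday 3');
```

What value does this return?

`weekday 1` advances to the next Monday; 2089-01-13 is a Thursday, so it moves forward to 2089-01-17.
Applying '+111 days' to 2089-01-17: counting 111 days forward gives 2089-05-08.
`weekday 3` advances to the next Wednesday; 2089-05-08 is a Sunday, so it moves forward to 2089-05-11.

2089-05-11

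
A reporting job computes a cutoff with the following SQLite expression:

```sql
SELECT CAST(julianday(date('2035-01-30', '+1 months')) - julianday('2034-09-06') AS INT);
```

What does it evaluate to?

Adding +1 month to 2035-01-30 targets 2035-02-30. February 2035 has only 28 days, so SQLite normalizes the 2-day overflow forward to 2035-03-02.
24 days remain in September 2034 after the 6th (30 − 6).
October 2034: 31 days.
November 2034: 30 days.
December 2034: 31 days.
January 2035: 31 days.
February 2035: 28 days.
Then 2 days into March 2035.
Total: 24 + 31 + 30 + 31 + 31 + 28 + 2 = 177.

177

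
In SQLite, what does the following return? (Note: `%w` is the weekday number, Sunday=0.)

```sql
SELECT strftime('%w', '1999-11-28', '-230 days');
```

First apply '-230 days': 1999-11-28 → 1999-04-12.
1999-04-12 is a Monday; with Sunday=0 that is 1.

1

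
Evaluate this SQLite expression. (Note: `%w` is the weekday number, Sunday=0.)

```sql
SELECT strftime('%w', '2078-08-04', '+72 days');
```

6

First apply '+72 days': 2078-08-04 → 2078-10-15.
2078-10-15 is a Saturday; with Sunday=0 that is 6.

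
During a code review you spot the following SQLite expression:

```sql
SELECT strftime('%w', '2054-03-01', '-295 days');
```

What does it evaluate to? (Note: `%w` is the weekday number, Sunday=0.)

6

First apply '-295 days': 2054-03-01 → 2053-05-10.
2053-05-10 is a Saturday; with Sunday=0 that is 6.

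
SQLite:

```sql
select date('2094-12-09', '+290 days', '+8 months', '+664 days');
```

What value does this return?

Applying '+290 days' to 2094-12-09: counting 290 days forward gives 2095-09-25.
Adding +8 months to 2095-09-25 gives 2096-05-25.
Applying '+664 days' to 2096-05-25: counting 664 days forward gives 2098-03-20.

2098-03-20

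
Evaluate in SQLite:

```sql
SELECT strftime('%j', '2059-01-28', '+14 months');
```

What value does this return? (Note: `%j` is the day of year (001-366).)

088

First apply '+14 months': 2059-01-28 → 2060-03-28.
Day-of-year for 2060-03-28: days since 2060-01-01 inclusive = 88, zero-padded to 088.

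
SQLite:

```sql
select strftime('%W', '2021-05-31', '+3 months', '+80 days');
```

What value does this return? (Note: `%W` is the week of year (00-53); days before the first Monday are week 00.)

46

First apply '+3 months', '+80 days': 2021-05-31 → 2021-11-19.
2021-11-19 is a Friday. SQLite's %W counts Mondays since the year started; the result is 46.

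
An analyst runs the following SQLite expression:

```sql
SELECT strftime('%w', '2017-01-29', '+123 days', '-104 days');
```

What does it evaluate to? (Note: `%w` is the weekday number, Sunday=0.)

First apply '+123 days', '-104 days': 2017-01-29 → 2017-02-17.
2017-02-17 is a Friday; with Sunday=0 that is 5.

5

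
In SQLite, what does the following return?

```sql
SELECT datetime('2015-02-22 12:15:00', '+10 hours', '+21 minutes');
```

+10 hours from 2015-02-22 12:15:00 is 2015-02-22 22:15:00.
+21 minutes from 2015-02-22 22:15:00 is 2015-02-22 22:36:00.

2015-02-22 22:36:00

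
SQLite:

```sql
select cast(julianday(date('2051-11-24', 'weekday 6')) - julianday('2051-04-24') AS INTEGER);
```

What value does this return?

`weekday 6` advances to the next Saturday; 2051-11-24 is a Friday, so it moves forward to 2051-11-25.
6 days remain in April 2051 after the 24th (30 − 24).
Full months from May 2051 through October 2051 contribute their day counts.
Then 25 days into November 2051.
Total: 6 + 31 + 30 + 31 + 31 + 30 + 31 + 25 = 215.

215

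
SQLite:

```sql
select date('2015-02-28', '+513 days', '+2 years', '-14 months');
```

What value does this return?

2017-05-25

Applying '+513 days' to 2015-02-28: counting 513 days forward gives 2016-07-25.
Adding +2 years to 2016-07-25 gives 2018-07-25.
Adding -14 months to 2018-07-25 gives 2017-05-25.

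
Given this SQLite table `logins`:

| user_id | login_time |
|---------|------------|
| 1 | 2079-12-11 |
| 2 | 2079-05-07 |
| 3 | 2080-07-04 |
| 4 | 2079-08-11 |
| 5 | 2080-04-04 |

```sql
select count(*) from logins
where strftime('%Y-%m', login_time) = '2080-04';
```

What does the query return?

Rows with year-month 2080-04: 2080-04-04 → 1.

1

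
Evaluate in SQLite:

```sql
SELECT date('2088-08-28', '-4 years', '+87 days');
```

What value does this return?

2084-11-23

Adding -4 years to 2088-08-28 gives 2084-08-28.
Applying '+87 days' to 2084-08-28: counting 87 days forward gives 2084-11-23.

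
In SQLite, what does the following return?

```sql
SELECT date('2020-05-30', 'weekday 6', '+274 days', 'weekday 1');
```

`weekday 6` advances to the next Saturday; 2020-05-30 is already a Saturday, so it stays at 2020-05-30.
Applying '+274 days' to 2020-05-30: counting 274 days forward gives 2021-02-28.
`weekday 1` advances to the next Monday; 2021-02-28 is a Sunday, so it moves forward to 2021-03-01.

2021-03-01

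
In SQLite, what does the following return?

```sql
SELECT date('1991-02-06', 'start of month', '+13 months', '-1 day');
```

1992-02-29

`start of month` rewinds 1991-02-06 to 1991-02-01.
Adding +13 months to 1991-02-01 gives 1992-03-01.
Going back 1 day from 1992-03-01 reaches 1992-02-29 (last day of February, 29 days).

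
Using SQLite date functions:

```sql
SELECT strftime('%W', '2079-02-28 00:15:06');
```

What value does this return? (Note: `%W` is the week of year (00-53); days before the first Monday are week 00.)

09

2079-02-28 is a Tuesday. SQLite's %W counts Mondays since the year started; the result is 09.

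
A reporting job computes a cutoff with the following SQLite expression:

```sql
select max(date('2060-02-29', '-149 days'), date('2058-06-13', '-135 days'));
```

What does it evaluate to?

2059-10-03

date('2060-02-29', '-149 days') → 2059-10-03.
date('2058-06-13', '-135 days') → 2058-01-29.
Later of the two is 2059-10-03.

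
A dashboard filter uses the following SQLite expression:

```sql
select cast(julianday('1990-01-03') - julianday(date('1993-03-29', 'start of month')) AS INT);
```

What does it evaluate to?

`start of month` rewinds 1993-03-29 to 1993-03-01.
28 days remain in January 1990 after the 3rd (31 − 3).
Full months from February 1990 through February 1993 contribute their day counts.
Then 1 day into March 1993.
Total: 28 + 28 + 31 + 30 + 31 + 30 + 31 + 31 + 30 + 31 + 30 + 31 + 31 + 28 + 31 + 30 + 31 + 30 + 31 + 31 + 30 + 31 + 30 + 31 + 31 + 29 + 31 + 30 + 31 + 30 + 31 + 31 + 30 + 31 + 30 + 31 + 31 + 28 + 1 = 1153.
The subtraction is earlier − later, so the result is −1153 → -1153.

-1153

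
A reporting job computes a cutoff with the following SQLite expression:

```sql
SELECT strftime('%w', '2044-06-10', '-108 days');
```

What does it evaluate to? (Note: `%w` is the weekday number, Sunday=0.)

2

First apply '-108 days': 2044-06-10 → 2044-02-23.
2044-02-23 is a Tuesday; with Sunday=0 that is 2.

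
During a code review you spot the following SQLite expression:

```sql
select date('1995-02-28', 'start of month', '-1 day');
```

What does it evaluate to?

`start of month` rewinds 1995-02-28 to 1995-02-01.
Going back 1 day from 1995-02-01 reaches 1995-01-31 (last day of January, 31 days).

1995-01-31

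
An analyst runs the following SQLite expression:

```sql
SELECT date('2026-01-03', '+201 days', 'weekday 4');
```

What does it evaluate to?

Applying '+201 days' to 2026-01-03: counting 201 days forward gives 2026-07-23.
`weekday 4` advances to the next Thursday; 2026-07-23 is already a Thursday, so it stays at 2026-07-23.

2026-07-23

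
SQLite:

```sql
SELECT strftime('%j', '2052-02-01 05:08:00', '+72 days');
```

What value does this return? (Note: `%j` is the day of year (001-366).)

First apply '+72 days': 2052-02-01 05:08:00 → 2052-04-13 05:08:00.
Day-of-year for 2052-04-13: days since 2052-01-01 inclusive = 104, zero-padded to 104.

104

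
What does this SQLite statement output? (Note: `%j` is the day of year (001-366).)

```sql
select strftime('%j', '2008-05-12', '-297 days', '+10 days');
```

First apply '-297 days', '+10 days': 2008-05-12 → 2007-07-30.
Day-of-year for 2007-07-30: days since 2007-01-01 inclusive = 211, zero-padded to 211.

211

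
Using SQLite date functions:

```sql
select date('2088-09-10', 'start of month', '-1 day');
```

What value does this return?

2088-08-31

`start of month` rewinds 2088-09-10 to 2088-09-01.
Going back 1 day from 2088-09-01 reaches 2088-08-31 (last day of August, 31 days).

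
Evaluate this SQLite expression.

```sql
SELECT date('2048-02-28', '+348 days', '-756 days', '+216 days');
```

2047-08-20

Applying '+348 days' to 2048-02-28: counting 348 days forward gives 2049-02-10.
Applying '-756 days' to 2049-02-10: counting 756 days back gives 2047-01-16.
Applying '+216 days' to 2047-01-16: counting 216 days forward gives 2047-08-20.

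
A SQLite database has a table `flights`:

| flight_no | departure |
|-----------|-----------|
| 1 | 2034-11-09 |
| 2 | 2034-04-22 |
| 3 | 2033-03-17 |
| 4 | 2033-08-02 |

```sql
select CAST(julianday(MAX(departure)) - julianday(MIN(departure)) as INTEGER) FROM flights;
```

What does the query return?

602

MIN = 2033-03-17, MAX = 2034-11-09.
14 days remain in March 2033 after the 17th (31 − 17).
Full months from April 2033 through October 2034 contribute their day counts.
Then 9 days into November 2034.
Total: 14 + 30 + 31 + 30 + 31 + 31 + 30 + 31 + 30 + 31 + 31 + 28 + 31 + 30 + 31 + 30 + 31 + 31 + 30 + 31 + 9 = 602.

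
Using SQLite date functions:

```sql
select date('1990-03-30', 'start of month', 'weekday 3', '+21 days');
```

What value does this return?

`start of month` rewinds 1990-03-30 to 1990-03-01.
`weekday 3` advances to the next Wednesday; 1990-03-01 is a Thursday, so it moves forward to 1990-03-07.
Advancing 21 more days within March lands on 1990-03-28.

1990-03-28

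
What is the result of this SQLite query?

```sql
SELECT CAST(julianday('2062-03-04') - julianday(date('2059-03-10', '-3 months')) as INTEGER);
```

Adding -3 months to 2059-03-10 gives 2058-12-10.
21 days remain in December 2058 after the 10th (31 − 10).
Full months from January 2059 through February 2062 contribute their day counts.
Then 4 days into March 2062.
Total: 21 + 31 + 28 + 31 + 30 + 31 + 30 + 31 + 31 + 30 + 31 + 30 + 31 + 31 + 29 + 31 + 30 + 31 + 30 + 31 + 31 + 30 + 31 + 30 + 31 + 31 + 28 + 31 + 30 + 31 + 30 + 31 + 31 + 30 + 31 + 30 + 31 + 31 + 28 + 4 = 1180.

1180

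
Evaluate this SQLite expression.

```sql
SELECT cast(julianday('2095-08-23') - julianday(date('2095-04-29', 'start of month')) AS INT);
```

144

`start of month` rewinds 2095-04-29 to 2095-04-01.
29 days remain in April 2095 after the 1st (30 − 1).
May 2095: 31 days.
June 2095: 30 days.
July 2095: 31 days.
Then 23 days into August 2095.
Total: 29 + 31 + 30 + 31 + 23 = 144.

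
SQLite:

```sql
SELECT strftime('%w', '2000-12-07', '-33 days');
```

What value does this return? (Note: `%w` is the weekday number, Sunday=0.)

6

First apply '-33 days': 2000-12-07 → 2000-11-04.
2000-11-04 is a Saturday; with Sunday=0 that is 6.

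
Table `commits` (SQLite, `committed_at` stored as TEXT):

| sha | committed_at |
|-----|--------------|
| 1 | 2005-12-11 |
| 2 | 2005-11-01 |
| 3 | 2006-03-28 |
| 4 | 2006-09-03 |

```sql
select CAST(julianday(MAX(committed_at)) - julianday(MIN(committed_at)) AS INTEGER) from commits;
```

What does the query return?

MIN = 2005-11-01, MAX = 2006-09-03.
29 days remain in November 2005 after the 1st (30 − 1).
Full months from December 2005 through August 2006 contribute their day counts.
Then 3 days into September 2006.
Total: 29 + 31 + 31 + 28 + 31 + 30 + 31 + 30 + 31 + 31 + 3 = 306.

306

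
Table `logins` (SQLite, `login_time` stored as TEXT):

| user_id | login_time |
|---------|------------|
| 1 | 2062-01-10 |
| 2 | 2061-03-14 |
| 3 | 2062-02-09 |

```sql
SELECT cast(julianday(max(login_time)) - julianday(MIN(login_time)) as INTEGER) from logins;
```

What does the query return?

332

MIN = 2061-03-14, MAX = 2062-02-09.
17 days remain in March 2061 after the 14th (31 − 14).
Full months from April 2061 through January 2062 contribute their day counts.
Then 9 days into February 2062.
Total: 17 + 30 + 31 + 30 + 31 + 31 + 30 + 31 + 30 + 31 + 31 + 9 = 332.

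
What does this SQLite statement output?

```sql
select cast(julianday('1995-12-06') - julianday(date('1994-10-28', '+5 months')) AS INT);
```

253

Adding +5 months to 1994-10-28 gives 1995-03-28.
3 days remain in March 1995 after the 28th (31 − 28).
Full months from April 1995 through November 1995 contribute their day counts.
Then 6 days into December 1995.
Total: 3 + 30 + 31 + 30 + 31 + 31 + 30 + 31 + 30 + 6 = 253.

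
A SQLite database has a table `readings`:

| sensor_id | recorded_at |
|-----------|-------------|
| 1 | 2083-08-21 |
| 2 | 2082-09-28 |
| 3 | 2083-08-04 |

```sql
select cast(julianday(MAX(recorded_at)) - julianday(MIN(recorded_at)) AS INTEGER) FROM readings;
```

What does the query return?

MIN = 2082-09-28, MAX = 2083-08-21.
2 days remain in September 2082 after the 28th (30 − 28).
Full months from October 2082 through July 2083 contribute their day counts.
Then 21 days into August 2083.
Total: 2 + 31 + 30 + 31 + 31 + 28 + 31 + 30 + 31 + 30 + 31 + 21 = 327.

327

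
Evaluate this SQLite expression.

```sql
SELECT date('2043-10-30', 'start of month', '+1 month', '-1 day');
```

`start of month` rewinds 2043-10-30 to 2043-10-01.
Adding +1 month to 2043-10-01 gives 2043-11-01.
Going back 1 day from 2043-11-01 reaches 2043-10-31 (last day of October, 31 days).

2043-10-31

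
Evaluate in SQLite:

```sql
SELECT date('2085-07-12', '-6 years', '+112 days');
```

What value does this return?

2079-11-01

Adding -6 years to 2085-07-12 gives 2079-07-12.
Applying '+112 days' to 2079-07-12: counting 112 days forward gives 2079-11-01.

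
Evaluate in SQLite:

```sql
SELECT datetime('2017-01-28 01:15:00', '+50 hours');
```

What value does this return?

+50 hours from 2017-01-28 01:15:00 is 2017-01-30 03:15:00 (crosses midnight).

2017-01-30 03:15:00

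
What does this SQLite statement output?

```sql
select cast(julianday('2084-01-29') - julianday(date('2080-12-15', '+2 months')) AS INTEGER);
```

1078

Adding +2 months to 2080-12-15 gives 2081-02-15.
13 days remain in February 2081 after the 15th (28 − 15).
Full months from March 2081 through December 2083 contribute their day counts.
Then 29 days into January 2084.
Total: 13 + 31 + 30 + 31 + 30 + 31 + 31 + 30 + 31 + 30 + 31 + 31 + 28 + 31 + 30 + 31 + 30 + 31 + 31 + 30 + 31 + 30 + 31 + 31 + 28 + 31 + 30 + 31 + 30 + 31 + 31 + 30 + 31 + 30 + 31 + 29 = 1078.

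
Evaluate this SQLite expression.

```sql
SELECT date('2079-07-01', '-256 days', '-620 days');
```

Applying '-256 days' to 2079-07-01: counting 256 days back gives 2078-10-18.
Applying '-620 days' to 2078-10-18: counting 620 days back gives 2077-02-05.

2077-02-05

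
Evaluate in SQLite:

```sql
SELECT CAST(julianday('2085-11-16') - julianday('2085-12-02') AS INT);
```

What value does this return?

-16

14 days remain in November 2085 after the 16th (30 − 16).
Then 2 days into December 2085.
Total: 14 + 2 = 16.
The subtraction is earlier − later, so the result is −16 → -16.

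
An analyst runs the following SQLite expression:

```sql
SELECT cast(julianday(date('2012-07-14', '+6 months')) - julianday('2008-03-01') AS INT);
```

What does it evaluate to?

1780

Adding +6 months to 2012-07-14 gives 2013-01-14.
30 days remain in March 2008 after the 1st (31 − 1).
Full months from April 2008 through December 2012 contribute their day counts.
Then 14 days into January 2013.
Total: 30 + 30 + 31 + 30 + 31 + 31 + 30 + 31 + 30 + 31 + 31 + 28 + 31 + 30 + 31 + 30 + 31 + 31 + 30 + 31 + 30 + 31 + 31 + 28 + 31 + 30 + 31 + 30 + 31 + 31 + 30 + 31 + 30 + 31 + 31 + 28 + 31 + 30 + 31 + 30 + 31 + 31 + 30 + 31 + 30 + 31 + 31 + 29 + 31 + 30 + 31 + 30 + 31 + 31 + 30 + 31 + 30 + 31 + 14 = 1780.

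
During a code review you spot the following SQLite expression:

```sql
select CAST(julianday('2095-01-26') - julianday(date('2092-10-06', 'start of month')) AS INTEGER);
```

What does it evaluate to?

`start of month` rewinds 2092-10-06 to 2092-10-01.
30 days remain in October 2092 after the 1st (31 − 1).
Full months from November 2092 through December 2094 contribute their day counts.
Then 26 days into January 2095.
Total: 30 + 30 + 31 + 31 + 28 + 31 + 30 + 31 + 30 + 31 + 31 + 30 + 31 + 30 + 31 + 31 + 28 + 31 + 30 + 31 + 30 + 31 + 31 + 30 + 31 + 30 + 31 + 26 = 847.

847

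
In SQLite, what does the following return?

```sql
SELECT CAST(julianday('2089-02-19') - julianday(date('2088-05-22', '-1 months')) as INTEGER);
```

303

Adding -1 month to 2088-05-22 gives 2088-04-22.
8 days remain in April 2088 after the 22nd (30 − 22).
Full months from May 2088 through January 2089 contribute their day counts.
Then 19 days into February 2089.
Total: 8 + 31 + 30 + 31 + 31 + 30 + 31 + 30 + 31 + 31 + 19 = 303.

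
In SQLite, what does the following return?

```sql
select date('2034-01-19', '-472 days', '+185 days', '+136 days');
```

2033-08-21

Applying '-472 days' to 2034-01-19: counting 472 days back gives 2032-10-04.
Applying '+185 days' to 2032-10-04: counting 185 days forward gives 2033-04-07.
Applying '+136 days' to 2033-04-07: counting 136 days forward gives 2033-08-21.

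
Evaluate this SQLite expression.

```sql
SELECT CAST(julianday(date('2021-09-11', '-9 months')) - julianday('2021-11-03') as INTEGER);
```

Adding -9 months to 2021-09-11 gives 2020-12-11.
20 days remain in December 2020 after the 11th (31 − 11).
Full months from January 2021 through October 2021 contribute their day counts.
Then 3 days into November 2021.
Total: 20 + 31 + 28 + 31 + 30 + 31 + 30 + 31 + 31 + 30 + 31 + 3 = 327.
The subtraction is earlier − later, so the result is −327 → -327.

-327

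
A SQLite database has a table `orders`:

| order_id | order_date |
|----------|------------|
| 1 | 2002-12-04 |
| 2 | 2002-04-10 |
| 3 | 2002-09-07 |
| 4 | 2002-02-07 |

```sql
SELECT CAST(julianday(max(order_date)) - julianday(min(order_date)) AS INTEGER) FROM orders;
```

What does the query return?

MIN = 2002-02-07, MAX = 2002-12-04.
21 days remain in February 2002 after the 7th (28 − 7).
Full months from March 2002 through November 2002 contribute their day counts.
Then 4 days into December 2002.
Total: 21 + 31 + 30 + 31 + 30 + 31 + 31 + 30 + 31 + 30 + 4 = 300.

300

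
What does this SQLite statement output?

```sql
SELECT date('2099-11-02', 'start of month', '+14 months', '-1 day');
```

2100-12-31

`start of month` rewinds 2099-11-02 to 2099-11-01.
Adding +14 months to 2099-11-01 gives 2101-01-01.
Going back 1 day from 2101-01-01 reaches 2100-12-31 (last day of December, 31 days).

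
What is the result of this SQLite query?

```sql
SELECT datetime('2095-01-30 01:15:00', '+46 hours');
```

+46 hours from 2095-01-30 01:15:00 is 2095-01-31 23:15:00 (crosses midnight).

2095-01-31 23:15:00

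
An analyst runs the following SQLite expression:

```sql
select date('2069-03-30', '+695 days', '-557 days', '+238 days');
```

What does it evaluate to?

2070-04-10

Applying '+695 days' to 2069-03-30: counting 695 days forward gives 2071-02-23.
Applying '-557 days' to 2071-02-23: counting 557 days back gives 2069-08-15.
Applying '+238 days' to 2069-08-15: counting 238 days forward gives 2070-04-10.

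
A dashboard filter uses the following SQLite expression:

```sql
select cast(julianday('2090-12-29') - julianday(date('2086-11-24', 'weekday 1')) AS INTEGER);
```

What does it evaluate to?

1495

`weekday 1` advances to the next Monday; 2086-11-24 is a Sunday, so it moves forward to 2086-11-25.
5 days remain in November 2086 after the 25th (30 − 25).
Full months from December 2086 through November 2090 contribute their day counts.
Then 29 days into December 2090.
Total: 5 + 31 + 31 + 28 + 31 + 30 + 31 + 30 + 31 + 31 + 30 + 31 + 30 + 31 + 31 + 29 + 31 + 30 + 31 + 30 + 31 + 31 + 30 + 31 + 30 + 31 + 31 + 28 + 31 + 30 + 31 + 30 + 31 + 31 + 30 + 31 + 30 + 31 + 31 + 28 + 31 + 30 + 31 + 30 + 31 + 31 + 30 + 31 + 30 + 29 = 1495.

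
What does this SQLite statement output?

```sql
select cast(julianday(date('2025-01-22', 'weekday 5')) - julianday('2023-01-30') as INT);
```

`weekday 5` advances to the next Friday; 2025-01-22 is a Wednesday, so it moves forward to 2025-01-24.
1 day remains in January 2023 after the 30th (31 − 30).
Full months from February 2023 through December 2024 contribute their day counts.
Then 24 days into January 2025.
Total: 1 + 28 + 31 + 30 + 31 + 30 + 31 + 31 + 30 + 31 + 30 + 31 + 31 + 29 + 31 + 30 + 31 + 30 + 31 + 31 + 30 + 31 + 30 + 31 + 24 = 725.

725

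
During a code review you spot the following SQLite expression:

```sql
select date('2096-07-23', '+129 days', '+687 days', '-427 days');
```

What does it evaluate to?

2097-08-16

Applying '+129 days' to 2096-07-23: counting 129 days forward gives 2096-11-29.
Applying '+687 days' to 2096-11-29: counting 687 days forward gives 2098-10-17.
Applying '-427 days' to 2098-10-17: counting 427 days back gives 2097-08-16.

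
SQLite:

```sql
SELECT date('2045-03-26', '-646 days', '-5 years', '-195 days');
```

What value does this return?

Applying '-646 days' to 2045-03-26: counting 646 days back gives 2043-06-19.
Adding -5 years to 2043-06-19 gives 2038-06-19.
Applying '-195 days' to 2038-06-19: counting 195 days back gives 2037-12-06.

2037-12-06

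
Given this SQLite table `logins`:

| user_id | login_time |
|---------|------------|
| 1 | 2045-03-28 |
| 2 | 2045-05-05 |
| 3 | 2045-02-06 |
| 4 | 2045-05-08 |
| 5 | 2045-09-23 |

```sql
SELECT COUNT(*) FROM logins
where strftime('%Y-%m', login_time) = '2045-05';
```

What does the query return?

Rows with year-month 2045-05: 2045-05-05, 2045-05-08 → 2.

2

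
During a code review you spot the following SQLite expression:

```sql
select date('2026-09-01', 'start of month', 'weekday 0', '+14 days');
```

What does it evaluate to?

2026-09-20

`start of month` rewinds 2026-09-01 to 2026-09-01.
`weekday 0` advances to the next Sunday; 2026-09-01 is a Tuesday, so it moves forward to 2026-09-06.
Advancing 14 more days within September lands on 2026-09-20.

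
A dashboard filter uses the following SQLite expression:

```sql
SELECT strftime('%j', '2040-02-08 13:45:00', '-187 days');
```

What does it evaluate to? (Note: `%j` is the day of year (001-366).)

217

First apply '-187 days': 2040-02-08 13:45:00 → 2039-08-05 13:45:00.
Day-of-year for 2039-08-05: days since 2039-01-01 inclusive = 217, zero-padded to 217.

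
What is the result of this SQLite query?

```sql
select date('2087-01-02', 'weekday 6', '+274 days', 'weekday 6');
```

`weekday 6` advances to the next Saturday; 2087-01-02 is a Thursday, so it moves forward to 2087-01-04.
Applying '+274 days' to 2087-01-04: counting 274 days forward gives 2087-10-05.
`weekday 6` advances to the next Saturday; 2087-10-05 is a Sunday, so it moves forward to 2087-10-11.

2087-10-11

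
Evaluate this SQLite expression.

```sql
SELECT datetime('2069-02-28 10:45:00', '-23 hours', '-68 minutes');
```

-23 hours from 2069-02-28 10:45:00 is 2069-02-27 11:45:00 (crosses midnight).
68 minutes = 1h 8m; -68 minutes from 2069-02-27 11:45:00 is 2069-02-27 10:37:00.

2069-02-27 10:37:00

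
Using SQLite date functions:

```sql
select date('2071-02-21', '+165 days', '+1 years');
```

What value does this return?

Applying '+165 days' to 2071-02-21: counting 165 days forward gives 2071-08-05.
Adding +1 year to 2071-08-05 gives 2072-08-05.

2072-08-05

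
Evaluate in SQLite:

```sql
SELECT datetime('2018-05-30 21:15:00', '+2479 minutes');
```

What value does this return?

2479 minutes = 41h 19m; +2479 minutes from 2018-05-30 21:15:00 is 2018-06-01 14:34:00 (crosses midnight).

2018-06-01 14:34:00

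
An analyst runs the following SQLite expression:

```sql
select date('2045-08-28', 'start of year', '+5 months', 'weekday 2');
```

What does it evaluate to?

2045-06-06

`start of year` rewinds 2045-08-28 to 2045-01-01.
Adding +5 months to 2045-01-01 gives 2045-06-01.
`weekday 2` advances to the next Tuesday; 2045-06-01 is a Thursday, so it moves forward to 2045-06-06.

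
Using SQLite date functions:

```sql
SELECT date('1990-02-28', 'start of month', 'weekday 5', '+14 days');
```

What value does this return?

1990-02-16

`start of month` rewinds 1990-02-28 to 1990-02-01.
`weekday 5` advances to the next Friday; 1990-02-01 is a Thursday, so it moves forward to 1990-02-02.
Advancing 14 more days within February lands on 1990-02-16.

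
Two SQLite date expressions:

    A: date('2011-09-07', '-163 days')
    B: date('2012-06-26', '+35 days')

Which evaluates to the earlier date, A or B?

A = 2011-03-28.
B = 2012-07-31.
A is earlier.

A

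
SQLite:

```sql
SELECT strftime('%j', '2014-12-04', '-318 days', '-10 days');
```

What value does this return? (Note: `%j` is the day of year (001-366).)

010

First apply '-318 days', '-10 days': 2014-12-04 → 2014-01-10.
Day-of-year for 2014-01-10: days since 2014-01-01 inclusive = 10, zero-padded to 010.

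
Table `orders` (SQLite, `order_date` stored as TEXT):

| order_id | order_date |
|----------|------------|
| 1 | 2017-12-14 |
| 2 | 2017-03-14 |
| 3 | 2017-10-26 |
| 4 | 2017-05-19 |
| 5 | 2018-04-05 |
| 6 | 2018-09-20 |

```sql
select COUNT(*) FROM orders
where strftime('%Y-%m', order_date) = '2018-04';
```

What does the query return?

1

Rows with year-month 2018-04: 2018-04-05 → 1.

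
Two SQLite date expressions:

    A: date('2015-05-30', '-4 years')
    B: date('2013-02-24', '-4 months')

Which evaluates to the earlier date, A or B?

A

A = 2011-05-30.
B = 2012-10-24.
A is earlier.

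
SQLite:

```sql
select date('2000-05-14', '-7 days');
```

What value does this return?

2000-05-07

Going back 7 days within May lands on 2000-05-07.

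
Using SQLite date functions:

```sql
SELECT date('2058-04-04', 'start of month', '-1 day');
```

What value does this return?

`start of month` rewinds 2058-04-04 to 2058-04-01.
Going back 1 day from 2058-04-01 reaches 2058-03-31 (last day of March, 31 days).

2058-03-31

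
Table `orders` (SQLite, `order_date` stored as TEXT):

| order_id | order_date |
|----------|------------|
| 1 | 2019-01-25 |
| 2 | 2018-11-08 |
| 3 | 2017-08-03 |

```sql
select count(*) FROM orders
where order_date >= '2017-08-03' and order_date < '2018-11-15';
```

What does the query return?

2

Rows in [2017-08-03, 2018-11-15): 2018-11-08, 2017-08-03 → 2 rows.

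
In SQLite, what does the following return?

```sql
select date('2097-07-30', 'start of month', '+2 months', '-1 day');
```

2097-08-31

`start of month` rewinds 2097-07-30 to 2097-07-01.
Adding +2 months to 2097-07-01 gives 2097-09-01.
Going back 1 day from 2097-09-01 reaches 2097-08-31 (last day of August, 31 days).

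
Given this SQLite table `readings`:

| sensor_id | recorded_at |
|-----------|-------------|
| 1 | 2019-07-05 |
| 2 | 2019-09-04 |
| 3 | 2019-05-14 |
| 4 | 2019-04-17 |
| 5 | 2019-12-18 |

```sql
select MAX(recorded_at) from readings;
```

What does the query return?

2019-12-18

MAX over {2019-04-17, 2019-05-14, 2019-07-05, 2019-09-04, 2019-12-18}.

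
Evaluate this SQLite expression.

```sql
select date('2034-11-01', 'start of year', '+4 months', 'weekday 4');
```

2034-05-04

`start of year` rewinds 2034-11-01 to 2034-01-01.
Adding +4 months to 2034-01-01 gives 2034-05-01.
`weekday 4` advances to the next Thursday; 2034-05-01 is a Monday, so it moves forward to 2034-05-04.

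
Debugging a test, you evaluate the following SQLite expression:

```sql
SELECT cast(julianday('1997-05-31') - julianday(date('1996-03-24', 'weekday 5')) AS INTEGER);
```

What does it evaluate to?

`weekday 5` advances to the next Friday; 1996-03-24 is a Sunday, so it moves forward to 1996-03-29.
2 days remain in March 1996 after the 29th (31 − 29).
Full months from April 1996 through April 1997 contribute their day counts.
Then 31 days into May 1997.
Total: 2 + 30 + 31 + 30 + 31 + 31 + 30 + 31 + 30 + 31 + 31 + 28 + 31 + 30 + 31 = 428.

428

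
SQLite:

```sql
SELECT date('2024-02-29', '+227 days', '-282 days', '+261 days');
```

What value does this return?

2024-09-22

Applying '+227 days' to 2024-02-29: counting 227 days forward gives 2024-10-13.
Applying '-282 days' to 2024-10-13: counting 282 days back gives 2024-01-05.
Applying '+261 days' to 2024-01-05: counting 261 days forward gives 2024-09-22.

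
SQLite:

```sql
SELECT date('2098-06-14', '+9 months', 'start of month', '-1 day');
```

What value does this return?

Adding +9 months to 2098-06-14 gives 2099-03-14.
`start of month` rewinds 2099-03-14 to 2099-03-01.
Going back 1 day from 2099-03-01 reaches 2099-02-28 (last day of February, 28 days).

2099-02-28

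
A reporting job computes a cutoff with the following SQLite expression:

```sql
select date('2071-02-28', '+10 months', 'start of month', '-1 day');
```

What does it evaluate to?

Adding +10 months to 2071-02-28 gives 2071-12-28.
`start of month` rewinds 2071-12-28 to 2071-12-01.
Going back 1 day from 2071-12-01 reaches 2071-11-30 (last day of November, 30 days).

2071-11-30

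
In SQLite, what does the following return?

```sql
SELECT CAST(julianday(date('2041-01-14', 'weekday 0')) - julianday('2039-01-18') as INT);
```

733

`weekday 0` advances to the next Sunday; 2041-01-14 is a Monday, so it moves forward to 2041-01-20.
13 days remain in January 2039 after the 18th (31 − 18).
Full months from February 2039 through December 2040 contribute their day counts.
Then 20 days into January 2041.
Total: 13 + 28 + 31 + 30 + 31 + 30 + 31 + 31 + 30 + 31 + 30 + 31 + 31 + 29 + 31 + 30 + 31 + 30 + 31 + 31 + 30 + 31 + 30 + 31 + 20 = 733.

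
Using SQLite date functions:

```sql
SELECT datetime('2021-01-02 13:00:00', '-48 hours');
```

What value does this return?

-48 hours from 2021-01-02 13:00:00 is 2020-12-31 13:00:00 (crosses midnight).

2020-12-31 13:00:00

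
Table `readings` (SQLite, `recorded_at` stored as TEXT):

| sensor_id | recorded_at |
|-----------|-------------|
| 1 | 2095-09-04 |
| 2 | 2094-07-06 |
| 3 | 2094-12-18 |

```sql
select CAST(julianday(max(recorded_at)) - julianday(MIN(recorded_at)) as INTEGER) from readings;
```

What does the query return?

MIN = 2094-07-06, MAX = 2095-09-04.
25 days remain in July 2094 after the 6th (31 − 6).
Full months from August 2094 through August 2095 contribute their day counts.
Then 4 days into September 2095.
Total: 25 + 31 + 30 + 31 + 30 + 31 + 31 + 28 + 31 + 30 + 31 + 30 + 31 + 31 + 4 = 425.

425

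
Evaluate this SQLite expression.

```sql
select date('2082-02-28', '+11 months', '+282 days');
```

2083-11-06

Adding +11 months to 2082-02-28 gives 2083-01-28.
Applying '+282 days' to 2083-01-28: counting 282 days forward gives 2083-11-06.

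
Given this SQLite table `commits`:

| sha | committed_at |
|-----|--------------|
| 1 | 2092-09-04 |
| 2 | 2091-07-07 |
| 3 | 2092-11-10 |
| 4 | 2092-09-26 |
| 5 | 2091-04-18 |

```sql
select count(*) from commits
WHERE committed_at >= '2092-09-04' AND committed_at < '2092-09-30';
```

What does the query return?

Rows in [2092-09-04, 2092-09-30): 2092-09-04, 2092-09-26 → 2 rows.

2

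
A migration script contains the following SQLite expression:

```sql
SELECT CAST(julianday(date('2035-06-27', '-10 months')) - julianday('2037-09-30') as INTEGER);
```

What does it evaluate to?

-1130

Adding -10 months to 2035-06-27 gives 2034-08-27.
4 days remain in August 2034 after the 27th (31 − 27).
Full months from September 2034 through August 2037 contribute their day counts.
Then 30 days into September 2037.
Total: 4 + 30 + 31 + 30 + 31 + 31 + 28 + 31 + 30 + 31 + 30 + 31 + 31 + 30 + 31 + 30 + 31 + 31 + 29 + 31 + 30 + 31 + 30 + 31 + 31 + 30 + 31 + 30 + 31 + 31 + 28 + 31 + 30 + 31 + 30 + 31 + 31 + 30 = 1130.
The subtraction is earlier − later, so the result is −1130 → -1130.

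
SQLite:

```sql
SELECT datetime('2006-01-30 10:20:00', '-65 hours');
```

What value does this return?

-65 hours from 2006-01-30 10:20:00 is 2006-01-27 17:20:00 (crosses midnight).

2006-01-27 17:20:00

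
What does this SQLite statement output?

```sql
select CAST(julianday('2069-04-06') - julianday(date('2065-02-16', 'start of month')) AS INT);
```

1525

`start of month` rewinds 2065-02-16 to 2065-02-01.
27 days remain in February 2065 after the 1st (28 − 1).
Full months from March 2065 through March 2069 contribute their day counts.
Then 6 days into April 2069.
Total: 27 + 31 + 30 + 31 + 30 + 31 + 31 + 30 + 31 + 30 + 31 + 31 + 28 + 31 + 30 + 31 + 30 + 31 + 31 + 30 + 31 + 30 + 31 + 31 + 28 + 31 + 30 + 31 + 30 + 31 + 31 + 30 + 31 + 30 + 31 + 31 + 29 + 31 + 30 + 31 + 30 + 31 + 31 + 30 + 31 + 30 + 31 + 31 + 28 + 31 + 6 = 1525.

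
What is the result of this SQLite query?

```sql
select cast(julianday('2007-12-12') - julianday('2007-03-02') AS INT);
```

285

29 days remain in March 2007 after the 2nd (31 − 2).
Full months from April 2007 through November 2007 contribute their day counts.
Then 12 days into December 2007.
Total: 29 + 30 + 31 + 30 + 31 + 31 + 30 + 31 + 30 + 12 = 285.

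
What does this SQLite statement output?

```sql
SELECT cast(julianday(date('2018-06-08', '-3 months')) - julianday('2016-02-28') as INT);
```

Adding -3 months to 2018-06-08 gives 2018-03-08.
1 day remains in February 2016 after the 28th (29 − 28).
Full months from March 2016 through February 2018 contribute their day counts.
Then 8 days into March 2018.
Total: 1 + 31 + 30 + 31 + 30 + 31 + 31 + 30 + 31 + 30 + 31 + 31 + 28 + 31 + 30 + 31 + 30 + 31 + 31 + 30 + 31 + 30 + 31 + 31 + 28 + 8 = 739.

739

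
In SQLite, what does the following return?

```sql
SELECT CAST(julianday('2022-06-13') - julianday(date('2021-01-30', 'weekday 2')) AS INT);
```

`weekday 2` advances to the next Tuesday; 2021-01-30 is a Saturday, so it moves forward to 2021-02-02.
26 days remain in February 2021 after the 2nd (28 − 2).
Full months from March 2021 through May 2022 contribute their day counts.
Then 13 days into June 2022.
Total: 26 + 31 + 30 + 31 + 30 + 31 + 31 + 30 + 31 + 30 + 31 + 31 + 28 + 31 + 30 + 31 + 13 = 496.

496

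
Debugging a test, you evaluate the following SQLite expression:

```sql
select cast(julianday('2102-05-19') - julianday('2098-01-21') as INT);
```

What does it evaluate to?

1578

10 days remain in January 2098 after the 21st (31 − 21).
Full months from February 2098 through April 2102 contribute their day counts.
Then 19 days into May 2102.
Total: 10 + 28 + 31 + 30 + 31 + 30 + 31 + 31 + 30 + 31 + 30 + 31 + 31 + 28 + 31 + 30 + 31 + 30 + 31 + 31 + 30 + 31 + 30 + 31 + 31 + 28 + 31 + 30 + 31 + 30 + 31 + 31 + 30 + 31 + 30 + 31 + 31 + 28 + 31 + 30 + 31 + 30 + 31 + 31 + 30 + 31 + 30 + 31 + 31 + 28 + 31 + 30 + 19 = 1578.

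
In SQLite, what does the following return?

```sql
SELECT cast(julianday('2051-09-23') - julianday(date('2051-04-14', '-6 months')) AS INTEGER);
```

Adding -6 months to 2051-04-14 gives 2050-10-14.
17 days remain in October 2050 after the 14th (31 − 14).
Full months from November 2050 through August 2051 contribute their day counts.
Then 23 days into September 2051.
Total: 17 + 30 + 31 + 31 + 28 + 31 + 30 + 31 + 30 + 31 + 31 + 23 = 344.

344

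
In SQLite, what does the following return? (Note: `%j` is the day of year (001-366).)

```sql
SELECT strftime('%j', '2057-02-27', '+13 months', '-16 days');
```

070

First apply '+13 months', '-16 days': 2057-02-27 → 2058-03-11.
Day-of-year for 2058-03-11: days since 2058-01-01 inclusive = 70, zero-padded to 070.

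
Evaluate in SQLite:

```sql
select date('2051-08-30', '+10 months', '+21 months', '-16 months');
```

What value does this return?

Adding +10 months to 2051-08-30 gives 2052-06-30.
Adding +21 months to 2052-06-30 gives 2054-03-30.
Adding -16 months to 2054-03-30 gives 2052-11-30.

2052-11-30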